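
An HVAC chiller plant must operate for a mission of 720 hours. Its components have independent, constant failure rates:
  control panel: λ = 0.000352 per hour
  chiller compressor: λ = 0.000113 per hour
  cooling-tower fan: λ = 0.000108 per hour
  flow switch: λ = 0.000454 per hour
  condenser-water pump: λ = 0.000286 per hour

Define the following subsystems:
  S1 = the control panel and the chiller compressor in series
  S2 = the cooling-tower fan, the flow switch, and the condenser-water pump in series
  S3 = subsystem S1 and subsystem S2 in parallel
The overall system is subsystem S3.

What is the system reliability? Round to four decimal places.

R(control panel) = exp(−0.000352 × 720) = 0.776126
R(chiller compressor) = exp(−0.000113 × 720) = 0.921862
R(cooling-tower fan) = exp(−0.000108 × 720) = 0.925186
R(flow switch) = exp(−0.000454 × 720) = 0.721170
R(condenser-water pump) = exp(−0.000286 × 720) = 0.813898
Series (control panel and chiller compressor): 0.776126 × 0.921862 = 0.715481
Series (cooling-tower fan, flow switch, and condenser-water pump): 0.925186 × 0.721170 × 0.813898 = 0.543046
Parallel ([0.715481] and [0.543046]): 1 − (1 − 0.715481)(1 − 0.543046) = 0.8700

0.8700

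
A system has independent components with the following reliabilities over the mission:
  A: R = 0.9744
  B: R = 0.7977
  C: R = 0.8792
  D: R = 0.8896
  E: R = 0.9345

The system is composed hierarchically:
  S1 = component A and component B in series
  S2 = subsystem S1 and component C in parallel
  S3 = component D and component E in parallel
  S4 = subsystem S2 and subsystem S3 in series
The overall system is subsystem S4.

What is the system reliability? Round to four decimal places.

0.9661

Series (A and B): 0.974400 × 0.797700 = 0.777279
Parallel ([0.777279] and C): 1 − (1 − 0.777279)(1 − 0.879200) = 0.973095
Parallel (D and E): 1 − (1 − 0.889600)(1 − 0.934500) = 0.992769
Series ([0.973095] and [0.992769]): 0.973095 × 0.992769 = 0.9661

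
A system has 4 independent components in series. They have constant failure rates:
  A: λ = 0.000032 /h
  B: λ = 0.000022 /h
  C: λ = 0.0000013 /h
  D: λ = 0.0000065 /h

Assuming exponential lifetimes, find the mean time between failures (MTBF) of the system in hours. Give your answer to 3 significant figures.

Series of exponential components: λ_sys = Σ λ_i
λ_sys = 0.000032 + 0.000022 + 0.0000013 + 0.0000065 = 6.1800e-05 /h
MTBF = 1 / λ_sys = 16200 h

16200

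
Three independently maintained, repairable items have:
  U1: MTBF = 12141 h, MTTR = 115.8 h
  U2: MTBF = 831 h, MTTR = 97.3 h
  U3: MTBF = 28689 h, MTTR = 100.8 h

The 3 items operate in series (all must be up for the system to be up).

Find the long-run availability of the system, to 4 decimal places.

A(U1) = MTBF/(MTBF+MTTR) = 12141/(12141+115.8) = 0.990552
A(U2) = MTBF/(MTBF+MTTR) = 831/(831+97.3) = 0.895185
A(U3) = MTBF/(MTBF+MTTR) = 28689/(28689+100.8) = 0.996499
Series availability: 0.990552 × 0.895185 × 0.996499 = 0.8836

0.8836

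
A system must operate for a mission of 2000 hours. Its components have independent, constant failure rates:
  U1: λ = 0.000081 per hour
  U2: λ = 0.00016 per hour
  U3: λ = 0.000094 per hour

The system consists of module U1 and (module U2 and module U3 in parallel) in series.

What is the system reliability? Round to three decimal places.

0.811

R(U1) = exp(−0.000081 × 2000) = 0.85044
R(U2) = exp(−0.00016 × 2000) = 0.72615
R(U3) = exp(−0.000094 × 2000) = 0.82861
Parallel (U2 and U3): 1 − (1 − 0.72615)(1 − 0.82861) = 0.95306
Series (U1 and [0.95306]): 0.85044 × 0.95306 = 0.811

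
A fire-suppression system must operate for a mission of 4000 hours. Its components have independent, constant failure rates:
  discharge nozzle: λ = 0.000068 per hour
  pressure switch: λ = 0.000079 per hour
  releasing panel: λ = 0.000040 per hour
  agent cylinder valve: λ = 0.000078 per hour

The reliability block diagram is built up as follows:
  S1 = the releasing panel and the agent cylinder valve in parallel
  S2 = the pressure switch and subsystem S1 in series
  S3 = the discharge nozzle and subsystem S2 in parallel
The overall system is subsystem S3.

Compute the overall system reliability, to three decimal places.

0.929

R(discharge nozzle) = exp(−0.000068 × 4000) = 0.76185
R(pressure switch) = exp(−0.000079 × 4000) = 0.72906
R(releasing panel) = exp(−0.000040 × 4000) = 0.85214
R(agent cylinder valve) = exp(−0.000078 × 4000) = 0.73198
Parallel (releasing panel and agent cylinder valve): 1 − (1 − 0.85214)(1 − 0.73198) = 0.96037
Series (pressure switch and [0.96037]): 0.72906 × 0.96037 = 0.70017
Parallel (discharge nozzle and [0.70017]): 1 − (1 − 0.76185)(1 − 0.70017) = 0.929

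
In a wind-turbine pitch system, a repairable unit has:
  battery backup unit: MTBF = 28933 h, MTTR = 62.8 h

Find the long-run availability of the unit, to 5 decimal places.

A(battery backup unit) = MTBF/(MTBF+MTTR) = 28933/(28933+62.8) = 0.99783

0.99783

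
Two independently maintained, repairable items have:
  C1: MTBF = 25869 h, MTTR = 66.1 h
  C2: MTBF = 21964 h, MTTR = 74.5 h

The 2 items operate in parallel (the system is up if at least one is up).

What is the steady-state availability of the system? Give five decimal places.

A(C1) = MTBF/(MTBF+MTTR) = 25869/(25869+66.1) = 0.997451
A(C2) = MTBF/(MTBF+MTTR) = 21964/(21964+74.5) = 0.996620
Parallel availability: 1 − (1 − 0.997451)(1 − 0.996620) = 0.99999

0.99999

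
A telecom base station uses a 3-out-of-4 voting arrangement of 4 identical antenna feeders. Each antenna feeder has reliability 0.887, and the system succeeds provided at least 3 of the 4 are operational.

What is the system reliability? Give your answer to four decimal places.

0.9344

R = Σ_{i=3}^{4} C(4,i) p^i (1−p)^{4−i} with p = 0.887
C(4,3)·0.887^3·0.113^1 = 0.315435
C(4,4)·0.887^4·0.113^0 = 0.619005
Sum = 0.9344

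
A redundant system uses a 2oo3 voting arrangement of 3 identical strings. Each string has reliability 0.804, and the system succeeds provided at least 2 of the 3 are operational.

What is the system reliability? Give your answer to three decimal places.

R = Σ_{i=2}^{3} C(3,i) p^i (1−p)^{3−i} with p = 0.804
C(3,2)·0.804^2·0.196^1 = 0.38009
C(3,3)·0.804^3·0.196^0 = 0.51972
Sum = 0.900

0.900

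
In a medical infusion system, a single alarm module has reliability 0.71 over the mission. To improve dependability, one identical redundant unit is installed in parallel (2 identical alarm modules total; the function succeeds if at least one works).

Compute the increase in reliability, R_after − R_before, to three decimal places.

R_before = 0.71
R_after = 1 − (1 − 0.71)^2 = 0.916
ΔR = 0.916 − 0.71 = 0.206

0.206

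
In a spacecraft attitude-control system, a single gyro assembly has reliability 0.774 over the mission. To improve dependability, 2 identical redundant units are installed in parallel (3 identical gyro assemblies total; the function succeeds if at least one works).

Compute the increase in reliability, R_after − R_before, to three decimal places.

R_before = 0.774
R_after = 1 − (1 − 0.774)^3 = 0.988
ΔR = 0.988 − 0.774 = 0.214

0.214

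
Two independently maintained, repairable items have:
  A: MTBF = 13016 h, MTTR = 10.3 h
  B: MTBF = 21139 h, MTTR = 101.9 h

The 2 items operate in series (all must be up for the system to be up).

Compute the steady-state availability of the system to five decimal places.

0.99442

A(A) = MTBF/(MTBF+MTTR) = 13016/(13016+10.3) = 0.999209
A(B) = MTBF/(MTBF+MTTR) = 21139/(21139+101.9) = 0.995203
Series availability: 0.999209 × 0.995203 = 0.99442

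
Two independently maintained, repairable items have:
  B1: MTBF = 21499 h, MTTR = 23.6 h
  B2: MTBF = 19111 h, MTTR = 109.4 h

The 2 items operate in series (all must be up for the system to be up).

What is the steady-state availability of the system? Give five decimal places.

0.99322

A(B1) = MTBF/(MTBF+MTTR) = 21499/(21499+23.6) = 0.998903
A(B2) = MTBF/(MTBF+MTTR) = 19111/(19111+109.4) = 0.994308
Series availability: 0.998903 × 0.994308 = 0.99322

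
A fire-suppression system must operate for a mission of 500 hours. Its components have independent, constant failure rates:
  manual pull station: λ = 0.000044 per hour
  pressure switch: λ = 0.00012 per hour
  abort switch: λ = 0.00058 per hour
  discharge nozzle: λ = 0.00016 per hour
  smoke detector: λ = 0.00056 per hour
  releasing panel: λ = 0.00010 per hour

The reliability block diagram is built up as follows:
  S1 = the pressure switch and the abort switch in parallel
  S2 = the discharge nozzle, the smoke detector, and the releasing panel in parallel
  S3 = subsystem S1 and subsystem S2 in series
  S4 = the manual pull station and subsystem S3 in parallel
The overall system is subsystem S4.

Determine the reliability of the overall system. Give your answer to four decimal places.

R(manual pull station) = exp(−0.000044 × 500) = 0.978240
R(pressure switch) = exp(−0.00012 × 500) = 0.941765
R(abort switch) = exp(−0.00058 × 500) = 0.748264
R(discharge nozzle) = exp(−0.00016 × 500) = 0.923116
R(smoke detector) = exp(−0.00056 × 500) = 0.755784
R(releasing panel) = exp(−0.00010 × 500) = 0.951229
Parallel (pressure switch and abort switch): 1 − (1 − 0.941765)(1 − 0.748264) = 0.985340
Parallel (discharge nozzle, smoke detector, and releasing panel): 1 − (1 − 0.923116)(1 − 0.755784)(1 − 0.951229) = 0.999084
Series ([0.985340] and [0.999084]): 0.985340 × 0.999084 = 0.984437
Parallel (manual pull station and [0.984437]): 1 − (1 − 0.978240)(1 − 0.984437) = 0.9997

0.9997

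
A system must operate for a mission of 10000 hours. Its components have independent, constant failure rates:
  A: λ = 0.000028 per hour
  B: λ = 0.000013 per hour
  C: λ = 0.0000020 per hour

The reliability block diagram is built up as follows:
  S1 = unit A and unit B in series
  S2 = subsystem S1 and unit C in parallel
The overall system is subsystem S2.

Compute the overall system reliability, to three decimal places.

R(A) = exp(−0.000028 × 10000) = 0.75578
R(B) = exp(−0.000013 × 10000) = 0.87810
R(C) = exp(−0.0000020 × 10000) = 0.98020
Series (A and B): 0.75578 × 0.87810 = 0.66365
Parallel ([0.66365] and C): 1 − (1 − 0.66365)(1 − 0.98020) = 0.993

0.993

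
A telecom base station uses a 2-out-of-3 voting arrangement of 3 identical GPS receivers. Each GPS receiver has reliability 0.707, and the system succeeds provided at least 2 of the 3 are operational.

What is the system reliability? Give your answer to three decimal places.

R = Σ_{i=2}^{3} C(3,i) p^i (1−p)^{3−i} with p = 0.707
C(3,2)·0.707^2·0.293^1 = 0.43937
C(3,3)·0.707^3·0.293^0 = 0.35339
Sum = 0.793

0.793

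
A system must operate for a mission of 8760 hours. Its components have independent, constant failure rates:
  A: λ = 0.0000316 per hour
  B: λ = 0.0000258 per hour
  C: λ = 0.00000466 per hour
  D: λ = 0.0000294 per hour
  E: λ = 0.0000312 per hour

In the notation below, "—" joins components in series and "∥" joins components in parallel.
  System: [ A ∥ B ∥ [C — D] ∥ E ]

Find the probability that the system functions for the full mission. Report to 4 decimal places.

R(A) = exp(−0.0000316 × 8760) = 0.758194
R(B) = exp(−0.0000258 × 8760) = 0.797712
R(C) = exp(−0.00000466 × 8760) = 0.960000
R(D) = exp(−0.0000294 × 8760) = 0.772948
R(E) = exp(−0.0000312 × 8760) = 0.760855
Series (C and D): 0.960000 × 0.772948 = 0.742030
Parallel (A, B, [0.742030], and E): 1 − (1 − 0.758194)(1 − 0.797712)(1 − 0.742030)(1 − 0.760855) = 0.9970

0.9970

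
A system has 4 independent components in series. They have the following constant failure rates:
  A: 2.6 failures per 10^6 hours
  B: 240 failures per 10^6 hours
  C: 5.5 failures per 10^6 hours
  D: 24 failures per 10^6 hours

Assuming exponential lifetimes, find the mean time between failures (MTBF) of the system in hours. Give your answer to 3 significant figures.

3680

Series of exponential components: λ_sys = Σ λ_i
λ_sys = 0.0000026 + 0.00024 + 0.0000055 + 0.000024 = 2.7210e-04 /h
MTBF = 1 / λ_sys = 3680 h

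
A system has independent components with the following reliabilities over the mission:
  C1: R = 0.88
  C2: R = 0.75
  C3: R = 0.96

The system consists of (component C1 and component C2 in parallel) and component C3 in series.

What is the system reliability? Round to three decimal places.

0.931

Parallel (C1 and C2): 1 − (1 − 0.88000)(1 − 0.75000) = 0.97000
Series ([0.97000] and C3): 0.97000 × 0.96000 = 0.931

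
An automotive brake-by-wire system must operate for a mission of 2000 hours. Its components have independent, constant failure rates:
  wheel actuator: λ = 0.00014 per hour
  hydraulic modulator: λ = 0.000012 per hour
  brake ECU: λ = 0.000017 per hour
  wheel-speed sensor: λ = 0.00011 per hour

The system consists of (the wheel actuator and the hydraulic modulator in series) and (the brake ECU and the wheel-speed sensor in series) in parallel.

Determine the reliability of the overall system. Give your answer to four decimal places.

R(wheel actuator) = exp(−0.00014 × 2000) = 0.755784
R(hydraulic modulator) = exp(−0.000012 × 2000) = 0.976286
R(brake ECU) = exp(−0.000017 × 2000) = 0.966572
R(wheel-speed sensor) = exp(−0.00011 × 2000) = 0.802519
Series (wheel actuator and hydraulic modulator): 0.755784 × 0.976286 = 0.737861
Series (brake ECU and wheel-speed sensor): 0.966572 × 0.802519 = 0.775692
Parallel ([0.737861] and [0.775692]): 1 − (1 − 0.737861)(1 − 0.775692) = 0.9412

0.9412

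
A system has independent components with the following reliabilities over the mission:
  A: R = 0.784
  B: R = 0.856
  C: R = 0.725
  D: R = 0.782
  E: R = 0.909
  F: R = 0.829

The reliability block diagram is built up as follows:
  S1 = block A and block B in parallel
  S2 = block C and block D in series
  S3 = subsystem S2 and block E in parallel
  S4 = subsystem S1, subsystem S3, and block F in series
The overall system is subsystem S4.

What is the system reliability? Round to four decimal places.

0.7716

Parallel (A and B): 1 − (1 − 0.784000)(1 − 0.856000) = 0.968896
Series (C and D): 0.725000 × 0.782000 = 0.566950
Parallel ([0.566950] and E): 1 − (1 − 0.566950)(1 − 0.909000) = 0.960592
Series ([0.968896], [0.960592], and F): 0.968896 × 0.960592 × 0.829000 = 0.7716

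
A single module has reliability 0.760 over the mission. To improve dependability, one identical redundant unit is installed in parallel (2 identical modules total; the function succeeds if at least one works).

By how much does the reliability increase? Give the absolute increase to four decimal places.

R_before = 0.760
R_after = 1 − (1 − 0.760)^2 = 0.9424
ΔR = 0.9424 − 0.760 = 0.1824

0.1824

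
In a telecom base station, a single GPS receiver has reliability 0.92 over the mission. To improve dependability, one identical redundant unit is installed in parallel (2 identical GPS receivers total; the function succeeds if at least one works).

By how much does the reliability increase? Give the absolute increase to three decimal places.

R_before = 0.92
R_after = 1 − (1 − 0.92)^2 = 0.994
ΔR = 0.994 − 0.92 = 0.074

0.074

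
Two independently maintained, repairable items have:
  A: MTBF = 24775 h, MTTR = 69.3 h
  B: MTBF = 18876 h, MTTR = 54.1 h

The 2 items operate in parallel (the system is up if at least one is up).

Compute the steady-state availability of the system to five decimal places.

A(A) = MTBF/(MTBF+MTTR) = 24775/(24775+69.3) = 0.997211
A(B) = MTBF/(MTBF+MTTR) = 18876/(18876+54.1) = 0.997142
Parallel availability: 1 − (1 − 0.997211)(1 − 0.997142) = 0.99999

0.99999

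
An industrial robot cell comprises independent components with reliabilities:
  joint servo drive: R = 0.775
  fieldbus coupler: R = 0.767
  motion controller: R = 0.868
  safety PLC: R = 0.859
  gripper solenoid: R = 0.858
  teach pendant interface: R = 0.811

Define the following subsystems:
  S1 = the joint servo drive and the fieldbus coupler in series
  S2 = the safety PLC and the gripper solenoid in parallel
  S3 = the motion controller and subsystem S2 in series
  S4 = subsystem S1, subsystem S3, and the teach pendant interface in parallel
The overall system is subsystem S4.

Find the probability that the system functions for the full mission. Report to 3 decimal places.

0.989

Series (joint servo drive and fieldbus coupler): 0.77500 × 0.76700 = 0.59443
Parallel (safety PLC and gripper solenoid): 1 − (1 − 0.85900)(1 − 0.85800) = 0.97998
Series (motion controller and [0.97998]): 0.86800 × 0.97998 = 0.85062
Parallel ([0.59443], [0.85062], and teach pendant interface): 1 − (1 − 0.59443)(1 − 0.85062)(1 − 0.81100) = 0.989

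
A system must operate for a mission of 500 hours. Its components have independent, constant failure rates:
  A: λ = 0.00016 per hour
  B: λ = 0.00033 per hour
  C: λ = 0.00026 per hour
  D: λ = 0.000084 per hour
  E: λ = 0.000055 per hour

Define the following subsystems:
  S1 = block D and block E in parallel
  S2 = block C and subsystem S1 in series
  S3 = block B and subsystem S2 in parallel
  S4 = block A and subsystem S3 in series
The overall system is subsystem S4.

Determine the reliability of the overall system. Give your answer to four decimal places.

R(A) = exp(−0.00016 × 500) = 0.923116
R(B) = exp(−0.00033 × 500) = 0.847894
R(C) = exp(−0.00026 × 500) = 0.878095
R(D) = exp(−0.000084 × 500) = 0.958870
R(E) = exp(−0.000055 × 500) = 0.972875
Parallel (D and E): 1 − (1 − 0.958870)(1 − 0.972875) = 0.998884
Series (C and [0.998884]): 0.878095 × 0.998884 = 0.877115
Parallel (B and [0.877115]): 1 − (1 − 0.847894)(1 − 0.877115) = 0.981308
Series (A and [0.981308]): 0.923116 × 0.981308 = 0.9059

0.9059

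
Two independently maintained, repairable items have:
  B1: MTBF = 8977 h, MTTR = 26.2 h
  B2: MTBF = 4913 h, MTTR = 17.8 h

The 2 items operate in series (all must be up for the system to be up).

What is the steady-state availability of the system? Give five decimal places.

A(B1) = MTBF/(MTBF+MTTR) = 8977/(8977+26.2) = 0.997090
A(B2) = MTBF/(MTBF+MTTR) = 4913/(4913+17.8) = 0.996390
Series availability: 0.997090 × 0.996390 = 0.99349

0.99349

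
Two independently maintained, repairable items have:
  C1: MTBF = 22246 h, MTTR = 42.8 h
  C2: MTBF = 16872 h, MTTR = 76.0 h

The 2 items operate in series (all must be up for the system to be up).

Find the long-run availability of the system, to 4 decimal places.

A(C1) = MTBF/(MTBF+MTTR) = 22246/(22246+42.8) = 0.998080
A(C2) = MTBF/(MTBF+MTTR) = 16872/(16872+76.0) = 0.995516
Series availability: 0.998080 × 0.995516 = 0.9936

0.9936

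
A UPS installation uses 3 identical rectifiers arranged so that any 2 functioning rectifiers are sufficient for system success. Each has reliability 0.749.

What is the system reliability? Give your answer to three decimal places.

R = Σ_{i=2}^{3} C(3,i) p^i (1−p)^{3−i} with p = 0.749
C(3,2)·0.749^2·0.251^1 = 0.42243
C(3,3)·0.749^3·0.251^0 = 0.42019
Sum = 0.843

0.843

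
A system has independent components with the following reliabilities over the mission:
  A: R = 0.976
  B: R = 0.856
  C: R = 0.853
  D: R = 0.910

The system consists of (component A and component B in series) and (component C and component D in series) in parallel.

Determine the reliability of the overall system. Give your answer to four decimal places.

Series (A and B): 0.976000 × 0.856000 = 0.835456
Series (C and D): 0.853000 × 0.910000 = 0.776230
Parallel ([0.835456] and [0.776230]): 1 − (1 − 0.835456)(1 − 0.776230) = 0.9632

0.9632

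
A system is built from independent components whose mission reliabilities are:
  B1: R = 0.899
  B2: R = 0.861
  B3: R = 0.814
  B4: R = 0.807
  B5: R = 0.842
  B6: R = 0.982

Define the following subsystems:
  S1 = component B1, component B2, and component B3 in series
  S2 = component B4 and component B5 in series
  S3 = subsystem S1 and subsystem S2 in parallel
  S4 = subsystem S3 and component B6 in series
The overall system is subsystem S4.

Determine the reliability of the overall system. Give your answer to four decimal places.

0.8656

Series (B1, B2, and B3): 0.899000 × 0.861000 × 0.814000 = 0.630068
Series (B4 and B5): 0.807000 × 0.842000 = 0.679494
Parallel ([0.630068] and [0.679494]): 1 − (1 − 0.630068)(1 − 0.679494) = 0.881435
Series ([0.881435] and B6): 0.881435 × 0.982000 = 0.8656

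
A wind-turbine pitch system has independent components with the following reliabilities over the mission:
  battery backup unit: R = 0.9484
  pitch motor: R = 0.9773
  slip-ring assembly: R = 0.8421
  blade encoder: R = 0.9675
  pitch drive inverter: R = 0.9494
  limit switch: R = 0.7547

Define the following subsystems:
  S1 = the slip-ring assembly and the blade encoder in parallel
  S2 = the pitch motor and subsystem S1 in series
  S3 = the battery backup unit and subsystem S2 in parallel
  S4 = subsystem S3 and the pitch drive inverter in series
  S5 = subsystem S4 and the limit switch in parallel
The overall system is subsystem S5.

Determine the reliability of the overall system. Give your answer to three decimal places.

Parallel (slip-ring assembly and blade encoder): 1 − (1 − 0.84210)(1 − 0.96750) = 0.99487
Series (pitch motor and [0.99487]): 0.97730 × 0.99487 = 0.97229
Parallel (battery backup unit and [0.97229]): 1 − (1 − 0.94840)(1 − 0.97229) = 0.99857
Series ([0.99857] and pitch drive inverter): 0.99857 × 0.94940 = 0.94804
Parallel ([0.94804] and limit switch): 1 − (1 − 0.94804)(1 − 0.75470) = 0.987

0.987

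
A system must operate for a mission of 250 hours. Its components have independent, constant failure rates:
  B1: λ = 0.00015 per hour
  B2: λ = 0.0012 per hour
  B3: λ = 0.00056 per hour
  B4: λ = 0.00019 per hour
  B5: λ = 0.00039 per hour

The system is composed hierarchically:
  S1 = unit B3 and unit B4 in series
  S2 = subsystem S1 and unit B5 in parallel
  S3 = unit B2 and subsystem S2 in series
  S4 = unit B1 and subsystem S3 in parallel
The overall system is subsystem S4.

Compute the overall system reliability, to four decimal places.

R(B1) = exp(−0.00015 × 250) = 0.963194
R(B2) = exp(−0.0012 × 250) = 0.740818
R(B3) = exp(−0.00056 × 250) = 0.869358
R(B4) = exp(−0.00019 × 250) = 0.953610
R(B5) = exp(−0.00039 × 250) = 0.907102
Series (B3 and B4): 0.869358 × 0.953610 = 0.829028
Parallel ([0.829028] and B5): 1 − (1 − 0.829028)(1 − 0.907102) = 0.984117
Series (B2 and [0.984117]): 0.740818 × 0.984117 = 0.729052
Parallel (B1 and [0.729052]): 1 − (1 − 0.963194)(1 − 0.729052) = 0.9900

0.9900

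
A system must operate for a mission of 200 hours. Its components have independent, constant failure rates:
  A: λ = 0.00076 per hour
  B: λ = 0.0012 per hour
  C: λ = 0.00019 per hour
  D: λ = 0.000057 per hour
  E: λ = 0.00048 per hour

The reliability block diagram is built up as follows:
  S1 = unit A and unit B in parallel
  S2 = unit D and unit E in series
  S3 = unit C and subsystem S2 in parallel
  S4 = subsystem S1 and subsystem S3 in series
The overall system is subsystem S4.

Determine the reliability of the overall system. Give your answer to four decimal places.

R(A) = exp(−0.00076 × 200) = 0.858988
R(B) = exp(−0.0012 × 200) = 0.786628
R(C) = exp(−0.00019 × 200) = 0.962713
R(D) = exp(−0.000057 × 200) = 0.988665
R(E) = exp(−0.00048 × 200) = 0.908464
Parallel (A and B): 1 − (1 − 0.858988)(1 − 0.786628) = 0.969912
Series (D and E): 0.988665 × 0.908464 = 0.898167
Parallel (C and [0.898167]): 1 − (1 − 0.962713)(1 − 0.898167) = 0.996203
Series ([0.969912] and [0.996203]): 0.969912 × 0.996203 = 0.9662

0.9662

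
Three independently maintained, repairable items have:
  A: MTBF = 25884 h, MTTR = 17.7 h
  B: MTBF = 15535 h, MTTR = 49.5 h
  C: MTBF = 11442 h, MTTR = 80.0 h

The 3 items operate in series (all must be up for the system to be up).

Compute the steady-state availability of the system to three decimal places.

A(A) = MTBF/(MTBF+MTTR) = 25884/(25884+17.7) = 0.999317
A(B) = MTBF/(MTBF+MTTR) = 15535/(15535+49.5) = 0.996824
A(C) = MTBF/(MTBF+MTTR) = 11442/(11442+80.0) = 0.993057
Series availability: 0.999317 × 0.996824 × 0.993057 = 0.989

0.989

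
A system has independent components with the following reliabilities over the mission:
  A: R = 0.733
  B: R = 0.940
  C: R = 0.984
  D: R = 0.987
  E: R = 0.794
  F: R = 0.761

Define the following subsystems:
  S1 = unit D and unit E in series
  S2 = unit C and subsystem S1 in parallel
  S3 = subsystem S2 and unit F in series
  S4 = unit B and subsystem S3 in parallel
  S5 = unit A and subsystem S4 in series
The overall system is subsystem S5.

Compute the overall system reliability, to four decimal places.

0.7224

Series (D and E): 0.987000 × 0.794000 = 0.783678
Parallel (C and [0.783678]): 1 − (1 − 0.984000)(1 − 0.783678) = 0.996539
Series ([0.996539] and F): 0.996539 × 0.761000 = 0.758366
Parallel (B and [0.758366]): 1 − (1 − 0.940000)(1 − 0.758366) = 0.985502
Series (A and [0.985502]): 0.733000 × 0.985502 = 0.7224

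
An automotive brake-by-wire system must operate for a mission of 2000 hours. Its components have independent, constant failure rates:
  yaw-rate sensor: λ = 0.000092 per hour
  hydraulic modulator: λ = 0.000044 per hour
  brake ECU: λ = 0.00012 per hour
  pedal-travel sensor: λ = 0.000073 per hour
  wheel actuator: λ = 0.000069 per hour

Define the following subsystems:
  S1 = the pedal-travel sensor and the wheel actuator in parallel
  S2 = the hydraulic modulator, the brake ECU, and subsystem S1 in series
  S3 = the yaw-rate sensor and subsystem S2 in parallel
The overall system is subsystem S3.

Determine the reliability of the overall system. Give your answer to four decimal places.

R(yaw-rate sensor) = exp(−0.000092 × 2000) = 0.831936
R(hydraulic modulator) = exp(−0.000044 × 2000) = 0.915761
R(brake ECU) = exp(−0.00012 × 2000) = 0.786628
R(pedal-travel sensor) = exp(−0.000073 × 2000) = 0.864158
R(wheel actuator) = exp(−0.000069 × 2000) = 0.871099
Parallel (pedal-travel sensor and wheel actuator): 1 − (1 − 0.864158)(1 − 0.871099) = 0.982490
Series (hydraulic modulator, brake ECU, and [0.982490]): 0.915761 × 0.786628 × 0.982490 = 0.707750
Parallel (yaw-rate sensor and [0.707750]): 1 − (1 − 0.831936)(1 − 0.707750) = 0.9509

0.9509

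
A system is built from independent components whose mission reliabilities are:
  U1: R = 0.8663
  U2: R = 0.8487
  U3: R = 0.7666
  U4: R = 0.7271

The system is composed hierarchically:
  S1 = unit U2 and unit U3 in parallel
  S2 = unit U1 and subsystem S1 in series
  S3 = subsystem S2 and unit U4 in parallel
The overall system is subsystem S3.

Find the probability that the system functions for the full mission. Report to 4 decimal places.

0.9552

Parallel (U2 and U3): 1 − (1 − 0.848700)(1 − 0.766600) = 0.964687
Series (U1 and [0.964687]): 0.866300 × 0.964687 = 0.835708
Parallel ([0.835708] and U4): 1 − (1 − 0.835708)(1 − 0.727100) = 0.9552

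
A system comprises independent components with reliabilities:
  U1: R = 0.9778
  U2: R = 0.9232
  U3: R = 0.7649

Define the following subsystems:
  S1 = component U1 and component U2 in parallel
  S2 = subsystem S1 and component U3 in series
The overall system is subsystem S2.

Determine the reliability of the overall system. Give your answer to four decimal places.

0.7636

Parallel (U1 and U2): 1 − (1 − 0.977800)(1 − 0.923200) = 0.998295
Series ([0.998295] and U3): 0.998295 × 0.764900 = 0.7636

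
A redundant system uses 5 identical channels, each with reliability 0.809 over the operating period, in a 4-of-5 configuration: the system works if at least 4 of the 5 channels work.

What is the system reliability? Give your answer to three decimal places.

0.756

R = Σ_{i=4}^{5} C(5,i) p^i (1−p)^{5−i} with p = 0.809
C(5,4)·0.809^4·0.191^1 = 0.40907
C(5,5)·0.809^5·0.191^0 = 0.34653
Sum = 0.756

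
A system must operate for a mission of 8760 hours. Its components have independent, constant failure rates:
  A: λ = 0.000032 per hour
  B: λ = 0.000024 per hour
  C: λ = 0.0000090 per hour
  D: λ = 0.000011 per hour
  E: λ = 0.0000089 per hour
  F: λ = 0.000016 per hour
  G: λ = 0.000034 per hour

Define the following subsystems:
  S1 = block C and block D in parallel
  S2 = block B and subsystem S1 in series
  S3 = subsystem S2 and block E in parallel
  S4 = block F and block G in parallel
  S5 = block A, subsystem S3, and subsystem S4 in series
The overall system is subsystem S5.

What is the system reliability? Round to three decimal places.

R(A) = exp(−0.000032 × 8760) = 0.75554
R(B) = exp(−0.000024 × 8760) = 0.81039
R(C) = exp(−0.0000090 × 8760) = 0.92419
R(D) = exp(−0.000011 × 8760) = 0.90814
R(E) = exp(−0.0000089 × 8760) = 0.92500
R(F) = exp(−0.000016 × 8760) = 0.86922
R(G) = exp(−0.000034 × 8760) = 0.74242
Parallel (C and D): 1 − (1 − 0.92419)(1 − 0.90814) = 0.99304
Series (B and [0.99304]): 0.81039 × 0.99304 = 0.80475
Parallel ([0.80475] and E): 1 − (1 − 0.80475)(1 − 0.92500) = 0.98536
Parallel (F and G): 1 − (1 − 0.86922)(1 − 0.74242) = 0.96631
Series (A, [0.98536], and [0.96631]): 0.75554 × 0.98536 × 0.96631 = 0.719

0.719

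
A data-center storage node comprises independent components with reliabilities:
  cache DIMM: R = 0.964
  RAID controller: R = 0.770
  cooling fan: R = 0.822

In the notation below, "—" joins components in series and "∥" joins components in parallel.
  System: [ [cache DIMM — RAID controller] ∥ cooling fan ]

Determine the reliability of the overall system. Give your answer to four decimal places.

0.9541

Series (cache DIMM and RAID controller): 0.964000 × 0.770000 = 0.742280
Parallel ([0.742280] and cooling fan): 1 − (1 − 0.742280)(1 − 0.822000) = 0.9541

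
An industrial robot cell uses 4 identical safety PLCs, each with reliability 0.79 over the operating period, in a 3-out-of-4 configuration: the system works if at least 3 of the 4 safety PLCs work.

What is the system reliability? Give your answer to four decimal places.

R = Σ_{i=3}^{4} C(4,i) p^i (1−p)^{4−i} with p = 0.79
C(4,3)·0.79^3·0.21^1 = 0.414153
C(4,4)·0.79^4·0.21^0 = 0.389501
Sum = 0.8037

0.8037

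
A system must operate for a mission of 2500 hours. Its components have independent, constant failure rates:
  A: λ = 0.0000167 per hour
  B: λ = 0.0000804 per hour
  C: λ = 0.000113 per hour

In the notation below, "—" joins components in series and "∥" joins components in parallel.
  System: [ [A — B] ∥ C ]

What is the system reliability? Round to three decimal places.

R(A) = exp(−0.0000167 × 2500) = 0.95911
R(B) = exp(−0.0000804 × 2500) = 0.81791
R(C) = exp(−0.000113 × 2500) = 0.75390
Series (A and B): 0.95911 × 0.81791 = 0.78447
Parallel ([0.78447] and C): 1 − (1 − 0.78447)(1 − 0.75390) = 0.947

0.947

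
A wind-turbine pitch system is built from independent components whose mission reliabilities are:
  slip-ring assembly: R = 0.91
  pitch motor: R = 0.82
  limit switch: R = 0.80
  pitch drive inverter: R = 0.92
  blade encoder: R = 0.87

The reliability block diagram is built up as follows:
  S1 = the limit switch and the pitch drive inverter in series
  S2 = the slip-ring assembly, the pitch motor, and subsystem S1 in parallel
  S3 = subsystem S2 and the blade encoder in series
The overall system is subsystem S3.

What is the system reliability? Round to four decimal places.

0.8663

Series (limit switch and pitch drive inverter): 0.800000 × 0.920000 = 0.736000
Parallel (slip-ring assembly, pitch motor, and [0.736000]): 1 − (1 − 0.910000)(1 − 0.820000)(1 − 0.736000) = 0.995723
Series ([0.995723] and blade encoder): 0.995723 × 0.870000 = 0.8663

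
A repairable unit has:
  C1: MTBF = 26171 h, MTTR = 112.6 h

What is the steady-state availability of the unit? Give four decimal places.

A(C1) = MTBF/(MTBF+MTTR) = 26171/(26171+112.6) = 0.9957

0.9957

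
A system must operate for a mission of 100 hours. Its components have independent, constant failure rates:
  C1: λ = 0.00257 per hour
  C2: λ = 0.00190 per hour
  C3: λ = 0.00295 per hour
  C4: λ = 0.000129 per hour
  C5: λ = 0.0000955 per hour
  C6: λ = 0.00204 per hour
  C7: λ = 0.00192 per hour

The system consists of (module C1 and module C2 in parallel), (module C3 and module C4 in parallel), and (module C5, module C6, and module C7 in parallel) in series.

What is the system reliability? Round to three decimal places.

0.957

R(C1) = exp(−0.00257 × 100) = 0.77337
R(C2) = exp(−0.00190 × 100) = 0.82696
R(C3) = exp(−0.00295 × 100) = 0.74453
R(C4) = exp(−0.000129 × 100) = 0.98718
R(C5) = exp(−0.0000955 × 100) = 0.99050
R(C6) = exp(−0.00204 × 100) = 0.81546
R(C7) = exp(−0.00192 × 100) = 0.82531
Parallel (C1 and C2): 1 − (1 − 0.77337)(1 − 0.82696) = 0.96078
Parallel (C3 and C4): 1 − (1 − 0.74453)(1 − 0.98718) = 0.99672
Parallel (C5, C6, and C7): 1 − (1 − 0.99050)(1 − 0.81546)(1 − 0.82531) = 0.99969
Series ([0.96078], [0.99672], and [0.99969]): 0.96078 × 0.99672 × 0.99969 = 0.957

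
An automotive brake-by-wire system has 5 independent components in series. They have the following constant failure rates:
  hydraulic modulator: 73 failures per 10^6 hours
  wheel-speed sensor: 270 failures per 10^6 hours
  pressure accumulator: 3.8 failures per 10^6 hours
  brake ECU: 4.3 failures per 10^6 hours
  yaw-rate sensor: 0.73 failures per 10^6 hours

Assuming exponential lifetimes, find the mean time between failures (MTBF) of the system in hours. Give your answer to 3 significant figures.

Series of exponential components: λ_sys = Σ λ_i
λ_sys = 0.000073 + 0.00027 + 0.0000038 + 0.0000043 + 0.00000073 = 3.5183e-04 /h
MTBF = 1 / λ_sys = 2840 h

2840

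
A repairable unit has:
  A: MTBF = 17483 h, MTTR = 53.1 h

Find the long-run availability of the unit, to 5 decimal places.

A(A) = MTBF/(MTBF+MTTR) = 17483/(17483+53.1) = 0.99697

0.99697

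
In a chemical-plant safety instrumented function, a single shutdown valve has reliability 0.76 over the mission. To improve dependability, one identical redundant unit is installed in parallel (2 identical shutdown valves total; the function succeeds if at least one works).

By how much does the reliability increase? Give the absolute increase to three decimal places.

R_before = 0.76
R_after = 1 − (1 − 0.76)^2 = 0.942
ΔR = 0.942 − 0.76 = 0.182

0.182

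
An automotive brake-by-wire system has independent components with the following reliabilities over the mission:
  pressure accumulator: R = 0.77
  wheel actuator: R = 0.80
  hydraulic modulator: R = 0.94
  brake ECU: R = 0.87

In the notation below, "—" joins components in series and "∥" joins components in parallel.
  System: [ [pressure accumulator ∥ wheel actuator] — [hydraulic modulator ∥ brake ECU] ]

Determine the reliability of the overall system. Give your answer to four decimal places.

Parallel (pressure accumulator and wheel actuator): 1 − (1 − 0.770000)(1 − 0.800000) = 0.954000
Parallel (hydraulic modulator and brake ECU): 1 − (1 − 0.940000)(1 − 0.870000) = 0.992200
Series ([0.954000] and [0.992200]): 0.954000 × 0.992200 = 0.9466

0.9466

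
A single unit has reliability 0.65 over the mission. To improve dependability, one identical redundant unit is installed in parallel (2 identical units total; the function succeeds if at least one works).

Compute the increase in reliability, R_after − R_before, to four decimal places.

R_before = 0.65
R_after = 1 − (1 − 0.65)^2 = 0.8775
ΔR = 0.8775 − 0.65 = 0.2275

0.2275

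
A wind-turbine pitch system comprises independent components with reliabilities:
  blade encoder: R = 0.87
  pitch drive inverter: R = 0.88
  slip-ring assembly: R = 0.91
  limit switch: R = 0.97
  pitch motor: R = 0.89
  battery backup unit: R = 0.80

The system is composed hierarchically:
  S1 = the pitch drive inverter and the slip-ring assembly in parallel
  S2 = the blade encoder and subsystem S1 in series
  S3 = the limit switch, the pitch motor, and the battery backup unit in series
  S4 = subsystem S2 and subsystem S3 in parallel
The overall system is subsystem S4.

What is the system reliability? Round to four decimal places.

Parallel (pitch drive inverter and slip-ring assembly): 1 − (1 − 0.880000)(1 − 0.910000) = 0.989200
Series (blade encoder and [0.989200]): 0.870000 × 0.989200 = 0.860604
Series (limit switch, pitch motor, and battery backup unit): 0.970000 × 0.890000 × 0.800000 = 0.690640
Parallel ([0.860604] and [0.690640]): 1 − (1 − 0.860604)(1 − 0.690640) = 0.9569

0.9569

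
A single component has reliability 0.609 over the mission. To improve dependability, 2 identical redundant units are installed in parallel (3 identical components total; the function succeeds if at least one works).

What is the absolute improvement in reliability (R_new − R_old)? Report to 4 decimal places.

0.3312

R_before = 0.609
R_after = 1 − (1 − 0.609)^3 = 0.9402
ΔR = 0.9402 − 0.609 = 0.3312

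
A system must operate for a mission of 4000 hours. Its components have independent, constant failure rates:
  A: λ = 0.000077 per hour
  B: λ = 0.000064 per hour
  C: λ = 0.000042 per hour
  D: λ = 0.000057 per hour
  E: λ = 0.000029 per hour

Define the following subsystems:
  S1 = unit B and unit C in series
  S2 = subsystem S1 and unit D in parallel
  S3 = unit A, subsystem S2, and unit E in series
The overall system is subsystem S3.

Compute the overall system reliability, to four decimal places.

0.6083

R(A) = exp(−0.000077 × 4000) = 0.734915
R(B) = exp(−0.000064 × 4000) = 0.774142
R(C) = exp(−0.000042 × 4000) = 0.845354
R(D) = exp(−0.000057 × 4000) = 0.796124
R(E) = exp(−0.000029 × 4000) = 0.890475
Series (B and C): 0.774142 × 0.845354 = 0.654424
Parallel ([0.654424] and D): 1 − (1 − 0.654424)(1 − 0.796124) = 0.929545
Series (A, [0.929545], and E): 0.734915 × 0.929545 × 0.890475 = 0.6083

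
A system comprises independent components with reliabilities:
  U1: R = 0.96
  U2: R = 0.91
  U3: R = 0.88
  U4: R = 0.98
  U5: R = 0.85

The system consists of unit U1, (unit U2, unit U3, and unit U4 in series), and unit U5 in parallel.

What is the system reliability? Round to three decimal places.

Series (U2, U3, and U4): 0.91000 × 0.88000 × 0.98000 = 0.78478
Parallel (U1, [0.78478], and U5): 1 − (1 − 0.96000)(1 − 0.78478)(1 − 0.85000) = 0.999

0.999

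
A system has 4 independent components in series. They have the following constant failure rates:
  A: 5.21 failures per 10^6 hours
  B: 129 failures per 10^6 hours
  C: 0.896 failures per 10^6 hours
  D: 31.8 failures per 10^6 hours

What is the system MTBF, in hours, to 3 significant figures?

5990

Series of exponential components: λ_sys = Σ λ_i
λ_sys = 0.00000521 + 0.000129 + 0.000000896 + 0.0000318 = 1.6691e-04 /h
MTBF = 1 / λ_sys = 5990 h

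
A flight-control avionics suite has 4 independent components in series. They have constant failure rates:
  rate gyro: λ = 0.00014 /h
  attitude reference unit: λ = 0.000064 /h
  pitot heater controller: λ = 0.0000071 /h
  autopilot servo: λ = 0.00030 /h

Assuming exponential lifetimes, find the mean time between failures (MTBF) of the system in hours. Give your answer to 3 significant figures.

Series of exponential components: λ_sys = Σ λ_i
λ_sys = 0.00014 + 0.000064 + 0.0000071 + 0.00030 = 5.1110e-04 /h
MTBF = 1 / λ_sys = 1960 h

1960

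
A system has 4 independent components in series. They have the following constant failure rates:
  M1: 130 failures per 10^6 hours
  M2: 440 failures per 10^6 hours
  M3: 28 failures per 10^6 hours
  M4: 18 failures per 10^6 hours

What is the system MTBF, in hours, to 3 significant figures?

1620

Series of exponential components: λ_sys = Σ λ_i
λ_sys = 0.00013 + 0.00044 + 0.000028 + 0.000018 = 6.1600e-04 /h
MTBF = 1 / λ_sys = 1620 h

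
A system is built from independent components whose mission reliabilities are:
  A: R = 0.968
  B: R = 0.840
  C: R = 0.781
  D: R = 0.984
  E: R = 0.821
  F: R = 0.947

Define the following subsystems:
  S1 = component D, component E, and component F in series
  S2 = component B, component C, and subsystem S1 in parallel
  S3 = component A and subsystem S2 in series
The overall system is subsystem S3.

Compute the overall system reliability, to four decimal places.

Series (D, E, and F): 0.984000 × 0.821000 × 0.947000 = 0.765047
Parallel (B, C, and [0.765047]): 1 − (1 − 0.840000)(1 − 0.781000)(1 − 0.765047) = 0.991767
Series (A and [0.991767]): 0.968000 × 0.991767 = 0.9600

0.9600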